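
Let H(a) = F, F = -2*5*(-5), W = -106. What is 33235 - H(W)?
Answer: 33185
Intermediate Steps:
F = 50 (F = -10*(-5) = 50)
H(a) = 50
33235 - H(W) = 33235 - 1*50 = 33235 - 50 = 33185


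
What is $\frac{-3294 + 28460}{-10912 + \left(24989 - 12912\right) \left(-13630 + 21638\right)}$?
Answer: $\frac{12583}{48350852} \approx 0.00026024$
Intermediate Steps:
$\frac{-3294 + 28460}{-10912 + \left(24989 - 12912\right) \left(-13630 + 21638\right)} = \frac{25166}{-10912 + 12077 \cdot 8008} = \frac{25166}{-10912 + 96712616} = \frac{25166}{96701704} = 25166 \cdot \frac{1}{96701704} = \frac{12583}{48350852}$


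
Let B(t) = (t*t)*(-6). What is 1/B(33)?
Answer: -1/6534 ≈ -0.00015305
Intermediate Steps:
B(t) = -6*t² (B(t) = t²*(-6) = -6*t²)
1/B(33) = 1/(-6*33²) = 1/(-6*1089) = 1/(-6534) = -1/6534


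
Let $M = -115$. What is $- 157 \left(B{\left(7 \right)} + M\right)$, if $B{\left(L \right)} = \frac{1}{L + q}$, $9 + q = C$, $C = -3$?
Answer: $\frac{90432}{5} \approx 18086.0$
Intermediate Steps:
$q = -12$ ($q = -9 - 3 = -12$)
$B{\left(L \right)} = \frac{1}{-12 + L}$ ($B{\left(L \right)} = \frac{1}{L - 12} = \frac{1}{-12 + L}$)
$- 157 \left(B{\left(7 \right)} + M\right) = - 157 \left(\frac{1}{-12 + 7} - 115\right) = - 157 \left(\frac{1}{-5} - 115\right) = - 157 \left(- \frac{1}{5} - 115\right) = \left(-157\right) \left(- \frac{576}{5}\right) = \frac{90432}{5}$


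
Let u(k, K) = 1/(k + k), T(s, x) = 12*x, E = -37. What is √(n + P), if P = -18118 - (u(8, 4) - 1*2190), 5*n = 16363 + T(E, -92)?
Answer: I*√5150505/20 ≈ 113.47*I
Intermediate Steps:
u(k, K) = 1/(2*k)
n = 15259/5 (n = (16363 + 12*(-92))/5 = (16363 - 1104)/5 = (⅕)*15259 = 15259/5 ≈ 3051.8)
P = -254849/16 (P = -18118 - ((½)/8 - 1*2190) = -18118 - ((½)*(⅛) - 2190) = -18118 - (1/16 - 2190) = -18118 - 1*(-35039/16) = -18118 + 35039/16 = -254849/16 ≈ -15928.)
√(n + P) = √(15259/5 - 254849/16) = √(-1030101/80) = I*√5150505/20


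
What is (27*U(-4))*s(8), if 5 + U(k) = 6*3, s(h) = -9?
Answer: -3159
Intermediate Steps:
U(k) = 13 (U(k) = -5 + 6*3 = -5 + 18 = 13)
(27*U(-4))*s(8) = (27*13)*(-9) = 351*(-9) = -3159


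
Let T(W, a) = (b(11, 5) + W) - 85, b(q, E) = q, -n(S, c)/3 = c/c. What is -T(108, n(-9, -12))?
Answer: -34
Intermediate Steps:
n(S, c) = -3 (n(S, c) = -3*c/c = -3*1 = -3)
T(W, a) = -74 + W (T(W, a) = (11 + W) - 85 = -74 + W)
-T(108, n(-9, -12)) = -(-74 + 108) = -1*34 = -34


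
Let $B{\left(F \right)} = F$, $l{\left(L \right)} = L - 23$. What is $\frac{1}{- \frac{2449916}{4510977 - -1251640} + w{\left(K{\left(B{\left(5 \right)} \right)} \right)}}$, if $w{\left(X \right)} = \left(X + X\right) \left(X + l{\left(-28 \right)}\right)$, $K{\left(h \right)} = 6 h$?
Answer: $- \frac{823231}{1037621048} \approx -0.00079338$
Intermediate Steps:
$l{\left(L \right)} = -23 + L$
$w{\left(X \right)} = 2 X \left(-51 + X\right)$ ($w{\left(X \right)} = \left(X + X\right) \left(X - 51\right) = 2 X \left(X - 51\right) = 2 X \left(-51 + X\right)$)
$\frac{1}{- \frac{2449916}{4510977 - -1251640} + w{\left(K{\left(B{\left(5 \right)} \right)} \right)}} = \frac{1}{- \frac{2449916}{4510977 - -1251640} + 2 \cdot 6 \cdot 5 \left(-51 + 6 \cdot 5\right)} = \frac{1}{- \frac{2449916}{4510977 + 1251640} + 2 \cdot 30 \left(-51 + 30\right)} = \frac{1}{- \frac{2449916}{5762617} + 2 \cdot 30 \left(-21\right)} = \frac{1}{\left(-2449916\right) \frac{1}{5762617} - 1260} = \frac{1}{- \frac{349988}{823231} - 1260} = \frac{1}{- \frac{1037621048}{823231}} = - \frac{823231}{1037621048}$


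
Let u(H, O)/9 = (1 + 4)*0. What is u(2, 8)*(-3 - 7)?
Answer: 0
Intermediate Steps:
u(H, O) = 0 (u(H, O) = 9*((1 + 4)*0) = 9*(5*0) = 9*0 = 0)
u(2, 8)*(-3 - 7) = 0*(-3 - 7) = 0*(-10) = 0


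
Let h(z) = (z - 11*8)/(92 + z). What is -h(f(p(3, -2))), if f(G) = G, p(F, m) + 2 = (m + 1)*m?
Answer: 22/23 ≈ 0.95652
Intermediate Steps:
p(F, m) = -2 + m*(1 + m) (p(F, m) = -2 + (m + 1)*m = -2 + (1 + m)*m = -2 + m*(1 + m))
h(z) = (-88 + z)/(92 + z) (h(z) = (z - 88)/(92 + z) = (-88 + z)/(92 + z))
-h(f(p(3, -2))) = -(-88 + (-2 - 2 + (-2)²))/(92 + (-2 - 2 + (-2)²)) = -(-88 + (-2 - 2 + 4))/(92 + (-2 - 2 + 4)) = -(-88 + 0)/(92 + 0) = -(-88)/92 = -1*(-22/23) = 22/23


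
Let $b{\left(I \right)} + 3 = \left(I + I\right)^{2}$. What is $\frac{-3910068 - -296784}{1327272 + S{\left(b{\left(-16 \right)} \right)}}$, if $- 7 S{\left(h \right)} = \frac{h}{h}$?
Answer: $- \frac{25292988}{9290903} \approx -2.7223$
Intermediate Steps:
$b{\left(I \right)} = -3 + 4 I^{2}$ ($b{\left(I \right)} = -3 + \left(I + I\right)^{2} = -3 + \left(2 I\right)^{2} = -3 + 4 I^{2}$)
$S{\left(h \right)} = - \frac{1}{7}$ ($S{\left(h \right)} = - \frac{h \frac{1}{h}}{7} = \left(- \frac{1}{7}\right) 1 = - \frac{1}{7}$)
$\frac{-3910068 - -296784}{1327272 + S{\left(b{\left(-16 \right)} \right)}} = \frac{-3910068 - -296784}{1327272 - \frac{1}{7}} = \frac{-3910068 + 296784}{\frac{9290903}{7}} = \left(-3613284\right) \frac{7}{9290903} = - \frac{25292988}{9290903}$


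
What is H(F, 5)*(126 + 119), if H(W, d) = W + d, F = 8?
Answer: 3185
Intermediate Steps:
H(F, 5)*(126 + 119) = (8 + 5)*(126 + 119) = 13*245 = 3185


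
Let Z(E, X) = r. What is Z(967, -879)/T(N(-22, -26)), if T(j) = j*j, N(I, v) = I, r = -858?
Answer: -39/22 ≈ -1.7727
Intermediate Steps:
T(j) = j**2
Z(E, X) = -858
Z(967, -879)/T(N(-22, -26)) = -858/((-22)**2) = -858/484 = -858*1/484 = -39/22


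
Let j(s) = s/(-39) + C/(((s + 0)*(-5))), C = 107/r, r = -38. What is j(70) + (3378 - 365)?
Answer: 1561916273/518700 ≈ 3011.2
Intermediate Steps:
C = -107/38 (C = 107/(-38) = 107*(-1/38) = -107/38 ≈ -2.8158)
j(s) = -s/39 + 107/(190*s) (j(s) = s/(-39) - 107*(-1/(5*(s + 0)))/38 = s*(-1/39) - 107*(-1/(5*s))/38 = -s/39 - 107*(-1/(5*s))/38 = -s/39 - (-107)/(190*s) = -s/39 + 107/(190*s))
j(70) + (3378 - 365) = (-1/39*70 + (107/190)/70) + (3378 - 365) = (-70/39 + (107/190)*(1/70)) + 3013 = (-70/39 + 107/13300) + 3013 = -926827/518700 + 3013 = 1561916273/518700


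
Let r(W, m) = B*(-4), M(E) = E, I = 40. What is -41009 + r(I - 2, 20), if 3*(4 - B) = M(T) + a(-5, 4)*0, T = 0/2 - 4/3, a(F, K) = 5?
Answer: -369241/9 ≈ -41027.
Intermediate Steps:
T = -4/3 (T = 0*(½) - 4*⅓ = 0 - 4/3 = -4/3 ≈ -1.3333)
B = 40/9 (B = 4 - (-4/3 + 5*0)/3 = 4 - (-4/3 + 0)/3 = 4 - ⅓*(-4/3) = 4 + 4/9 = 40/9 ≈ 4.4444)
r(W, m) = -160/9 (r(W, m) = (40/9)*(-4) = -160/9)
-41009 + r(I - 2, 20) = -41009 - 160/9 = -369241/9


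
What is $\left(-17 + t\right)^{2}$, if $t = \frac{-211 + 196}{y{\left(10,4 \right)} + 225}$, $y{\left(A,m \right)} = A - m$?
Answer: $\frac{1726596}{5929} \approx 291.21$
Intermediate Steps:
$t = - \frac{5}{77}$ ($t = \frac{-211 + 196}{\left(10 - 4\right) + 225} = - \frac{15}{\left(10 - 4\right) + 225} = - \frac{15}{6 + 225} = - \frac{15}{231} = \left(-15\right) \frac{1}{231} = - \frac{5}{77} \approx -0.064935$)
$\left(-17 + t\right)^{2} = \left(-17 - \frac{5}{77}\right)^{2} = \left(- \frac{1314}{77}\right)^{2} = \frac{1726596}{5929}$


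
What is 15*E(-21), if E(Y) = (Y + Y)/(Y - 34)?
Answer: 126/11 ≈ 11.455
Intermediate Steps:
E(Y) = 2*Y/(-34 + Y) (E(Y) = (2*Y)/(-34 + Y) = 2*Y/(-34 + Y))
15*E(-21) = 15*(2*(-21)/(-34 - 21)) = 15*(2*(-21)/(-55)) = 15*(2*(-21)*(-1/55)) = 15*(42/55) = 126/11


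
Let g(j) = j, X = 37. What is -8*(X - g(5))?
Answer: -256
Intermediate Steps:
-8*(X - g(5)) = -8*(37 - 1*5) = -8*(37 - 5) = -8*32 = -256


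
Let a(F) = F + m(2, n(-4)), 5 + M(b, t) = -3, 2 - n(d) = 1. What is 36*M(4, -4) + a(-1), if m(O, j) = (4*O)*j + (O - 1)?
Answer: -280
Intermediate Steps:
n(d) = 1 (n(d) = 2 - 1*1 = 2 - 1 = 1)
m(O, j) = -1 + O + 4*O*j (m(O, j) = 4*O*j + (-1 + O) = -1 + O + 4*O*j)
M(b, t) = -8 (M(b, t) = -5 - 3 = -8)
a(F) = 9 + F (a(F) = F + (-1 + 2 + 4*2*1) = F + (-1 + 2 + 8) = F + 9 = 9 + F)
36*M(4, -4) + a(-1) = 36*(-8) + (9 - 1) = -288 + 8 = -280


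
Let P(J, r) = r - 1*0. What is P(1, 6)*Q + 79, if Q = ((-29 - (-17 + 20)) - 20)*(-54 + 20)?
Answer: 10687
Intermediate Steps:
P(J, r) = r (P(J, r) = r + 0 = r)
Q = 1768 (Q = ((-29 - 1*3) - 20)*(-34) = ((-29 - 3) - 20)*(-34) = (-32 - 20)*(-34) = -52*(-34) = 1768)
P(1, 6)*Q + 79 = 6*1768 + 79 = 10608 + 79 = 10687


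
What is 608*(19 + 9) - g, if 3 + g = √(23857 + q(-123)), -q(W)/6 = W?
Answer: 17027 - √24595 ≈ 16870.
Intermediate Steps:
q(W) = -6*W
g = -3 + √24595 (g = -3 + √(23857 - 6*(-123)) = -3 + √(23857 + 738) = -3 + √24595 ≈ 153.83)
608*(19 + 9) - g = 608*(19 + 9) - (-3 + √24595) = 608*28 + (3 - √24595) = 17024 + (3 - √24595) = 17027 - √24595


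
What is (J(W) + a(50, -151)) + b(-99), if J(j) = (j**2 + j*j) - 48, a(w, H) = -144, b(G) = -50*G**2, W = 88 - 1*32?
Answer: -483970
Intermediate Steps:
W = 56 (W = 88 - 32 = 56)
J(j) = -48 + 2*j**2 (J(j) = (j**2 + j**2) - 48 = 2*j**2 - 48 = -48 + 2*j**2)
(J(W) + a(50, -151)) + b(-99) = ((-48 + 2*56**2) - 144) - 50*(-99)**2 = ((-48 + 2*3136) - 144) - 50*9801 = ((-48 + 6272) - 144) - 490050 = (6224 - 144) - 490050 = 6080 - 490050 = -483970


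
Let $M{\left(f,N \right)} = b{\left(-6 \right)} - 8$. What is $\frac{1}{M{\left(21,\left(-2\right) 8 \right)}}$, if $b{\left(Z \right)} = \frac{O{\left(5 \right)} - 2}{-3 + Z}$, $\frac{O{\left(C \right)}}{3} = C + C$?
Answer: $- \frac{9}{100} \approx -0.09$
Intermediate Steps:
$O{\left(C \right)} = 6 C$ ($O{\left(C \right)} = 3 \left(C + C\right) = 3 \cdot 2 C = 6 C$)
$b{\left(Z \right)} = \frac{28}{-3 + Z}$ ($b{\left(Z \right)} = \frac{6 \cdot 5 - 2}{-3 + Z} = \frac{30 - 2}{-3 + Z} = \frac{28}{-3 + Z}$)
$M{\left(f,N \right)} = - \frac{100}{9}$ ($M{\left(f,N \right)} = \frac{28}{-3 - 6} - 8 = \frac{28}{-9} - 8 = 28 \left(- \frac{1}{9}\right) - 8 = - \frac{28}{9} - 8 = - \frac{100}{9}$)
$\frac{1}{M{\left(21,\left(-2\right) 8 \right)}} = \frac{1}{- \frac{100}{9}} = - \frac{9}{100}$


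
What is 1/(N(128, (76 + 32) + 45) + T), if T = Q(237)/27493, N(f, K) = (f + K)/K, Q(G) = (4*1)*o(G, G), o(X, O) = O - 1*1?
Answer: 4206429/7869965 ≈ 0.53449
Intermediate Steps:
o(X, O) = -1 + O (o(X, O) = O - 1 = -1 + O)
Q(G) = -4 + 4*G (Q(G) = (4*1)*(-1 + G) = 4*(-1 + G) = -4 + 4*G)
N(f, K) = (K + f)/K
T = 944/27493 (T = (-4 + 4*237)/27493 = (-4 + 948)*(1/27493) = 944*(1/27493) = 944/27493 ≈ 0.034336)
1/(N(128, (76 + 32) + 45) + T) = 1/((((76 + 32) + 45) + 128)/((76 + 32) + 45) + 944/27493) = 1/(((108 + 45) + 128)/(108 + 45) + 944/27493) = 1/((153 + 128)/153 + 944/27493) = 1/((1/153)*281 + 944/27493) = 1/(281/153 + 944/27493) = 1/(7869965/4206429) = 4206429/7869965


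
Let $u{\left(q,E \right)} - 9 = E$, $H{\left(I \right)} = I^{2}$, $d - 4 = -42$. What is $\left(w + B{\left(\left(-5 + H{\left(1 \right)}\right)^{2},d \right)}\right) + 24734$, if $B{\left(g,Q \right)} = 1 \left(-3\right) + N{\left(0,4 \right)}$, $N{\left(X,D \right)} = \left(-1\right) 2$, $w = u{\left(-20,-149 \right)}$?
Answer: $24589$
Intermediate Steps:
$d = -38$ ($d = 4 - 42 = -38$)
$u{\left(q,E \right)} = 9 + E$
$w = -140$ ($w = 9 - 149 = -140$)
$N{\left(X,D \right)} = -2$
$B{\left(g,Q \right)} = -5$ ($B{\left(g,Q \right)} = 1 \left(-3\right) - 2 = -3 - 2 = -5$)
$\left(w + B{\left(\left(-5 + H{\left(1 \right)}\right)^{2},d \right)}\right) + 24734 = \left(-140 - 5\right) + 24734 = -145 + 24734 = 24589$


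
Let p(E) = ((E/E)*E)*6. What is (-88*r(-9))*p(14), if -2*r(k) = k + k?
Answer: -66528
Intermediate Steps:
p(E) = 6*E (p(E) = (1*E)*6 = E*6 = 6*E)
r(k) = -k (r(k) = -(k + k)/2 = -k)
(-88*r(-9))*p(14) = (-(-88)*(-9))*(6*14) = -88*9*84 = -792*84 = -66528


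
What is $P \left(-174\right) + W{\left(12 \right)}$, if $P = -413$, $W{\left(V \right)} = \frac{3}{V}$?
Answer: $\frac{287449}{4} \approx 71862.0$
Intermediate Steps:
$P \left(-174\right) + W{\left(12 \right)} = \left(-413\right) \left(-174\right) + \frac{3}{12} = 71862 + 3 \cdot \frac{1}{12} = 71862 + \frac{1}{4} = \frac{287449}{4}$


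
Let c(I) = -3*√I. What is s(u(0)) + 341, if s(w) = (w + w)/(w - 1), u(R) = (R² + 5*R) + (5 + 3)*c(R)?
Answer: 341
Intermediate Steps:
u(R) = R² - 24*√R + 5*R (u(R) = (R² + 5*R) + (5 + 3)*(-3*√R) = (R² + 5*R) + 8*(-3*√R) = (R² + 5*R) - 24*√R = R² - 24*√R + 5*R)
s(w) = 2*w/(-1 + w) (s(w) = (2*w)/(-1 + w) = 2*w/(-1 + w))
s(u(0)) + 341 = 2*(0² - 24*√0 + 5*0)/(-1 + (0² - 24*√0 + 5*0)) + 341 = 2*(0 - 24*0 + 0)/(-1 + (0 - 24*0 + 0)) + 341 = 2*(0 + 0 + 0)/(-1 + (0 + 0 + 0)) + 341 = 2*0/(-1 + 0) + 341 = 2*0/(-1) + 341 = 2*0*(-1) + 341 = 0 + 341 = 341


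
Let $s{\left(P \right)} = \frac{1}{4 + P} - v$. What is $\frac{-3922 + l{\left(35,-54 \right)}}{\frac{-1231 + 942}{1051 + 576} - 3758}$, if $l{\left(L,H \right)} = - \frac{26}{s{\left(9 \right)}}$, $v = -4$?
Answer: $\frac{338747908}{324071415} \approx 1.0453$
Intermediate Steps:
$s{\left(P \right)} = 4 + \frac{1}{4 + P}$ ($s{\left(P \right)} = \frac{1}{4 + P} - -4 = \frac{1}{4 + P} + 4 = 4 + \frac{1}{4 + P}$)
$l{\left(L,H \right)} = - \frac{338}{53}$ ($l{\left(L,H \right)} = - \frac{26}{\frac{1}{4 + 9} \left(17 + 4 \cdot 9\right)} = - \frac{26}{\frac{1}{13} \left(17 + 36\right)} = - \frac{26}{\frac{1}{13} \cdot 53} = - \frac{26}{\frac{53}{13}} = \left(-26\right) \frac{13}{53} = - \frac{338}{53}$)
$\frac{-3922 + l{\left(35,-54 \right)}}{\frac{-1231 + 942}{1051 + 576} - 3758} = \frac{-3922 - \frac{338}{53}}{\frac{-1231 + 942}{1051 + 576} - 3758} = - \frac{208204}{53 \left(- \frac{289}{1627} - 3758\right)} = - \frac{208204}{53 \left(- \frac{6114555}{1627}\right)} = \left(- \frac{208204}{53}\right) \left(- \frac{1627}{6114555}\right) = \frac{338747908}{324071415}$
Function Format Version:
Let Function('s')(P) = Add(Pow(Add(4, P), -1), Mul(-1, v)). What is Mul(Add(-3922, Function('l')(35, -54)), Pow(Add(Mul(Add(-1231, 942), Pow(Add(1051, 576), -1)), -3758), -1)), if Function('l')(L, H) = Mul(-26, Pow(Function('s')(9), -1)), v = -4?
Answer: Rational(338747908, 324071415) ≈ 1.0453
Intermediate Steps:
Function('s')(P) = Add(4, Pow(Add(4, P), -1)) (Function('s')(P) = Add(Pow(Add(4, P), -1), Mul(-1, -4)) = Add(Pow(Add(4, P), -1), 4) = Add(4, Pow(Add(4, P), -1)))
Function('l')(L, H) = Rational(-338, 53) (Function('l')(L, H) = Mul(-26, Pow(Mul(Pow(Add(4, 9), -1), Add(17, Mul(4, 9))), -1)) = Mul(-26, Pow(Mul(Pow(13, -1), Add(17, 36)), -1)) = Mul(-26, Pow(Mul(Rational(1, 13), 53), -1)) = Mul(-26, Pow(Rational(53, 13), -1)) = Mul(-26, Rational(13, 53)) = Rational(-338, 53))
Mul(Add(-3922, Function('l')(35, -54)), Pow(Add(Mul(Add(-1231, 942), Pow(Add(1051, 576), -1)), -3758), -1)) = Mul(Add(-3922, Rational(-338, 53)), Pow(Add(Mul(Add(-1231, 942), Pow(Add(1051, 576), -1)), -3758), -1)) = Mul(Rational(-208204, 53), Pow(Add(Mul(-289, Pow(1627, -1)), -3758), -1)) = Mul(Rational(-208204, 53), Pow(Add(Mul(-289, Rational(1, 1627)), -3758), -1)) = Mul(Rational(-208204, 53), Pow(Add(Rational(-289, 1627), -3758), -1)) = Mul(Rational(-208204, 53), Pow(Rational(-6114555, 1627), -1)) = Mul(Rational(-208204, 53), Rational(-1627, 6114555)) = Rational(338747908, 324071415)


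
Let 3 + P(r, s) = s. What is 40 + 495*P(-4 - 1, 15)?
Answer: 5980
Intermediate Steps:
P(r, s) = -3 + s
40 + 495*P(-4 - 1, 15) = 40 + 495*(-3 + 15) = 40 + 495*12 = 40 + 5940 = 5980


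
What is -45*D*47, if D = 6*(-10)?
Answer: 126900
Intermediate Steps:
D = -60
-45*D*47 = -45*(-60)*47 = 2700*47 = 126900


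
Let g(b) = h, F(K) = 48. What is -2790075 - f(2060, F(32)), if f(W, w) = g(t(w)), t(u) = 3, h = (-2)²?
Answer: -2790079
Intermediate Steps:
h = 4
g(b) = 4
f(W, w) = 4
-2790075 - f(2060, F(32)) = -2790075 - 1*4 = -2790075 - 4 = -2790079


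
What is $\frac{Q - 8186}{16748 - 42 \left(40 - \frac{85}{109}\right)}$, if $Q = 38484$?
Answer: $\frac{1651241}{822991} \approx 2.0064$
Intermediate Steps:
$\frac{Q - 8186}{16748 - 42 \left(40 - \frac{85}{109}\right)} = \frac{38484 - 8186}{16748 - 42 \left(40 - \frac{85}{109}\right)} = \frac{30298}{16748 - 42 \left(40 - \frac{85}{109}\right)} = \frac{30298}{16748 - \frac{179550}{109}} = \frac{30298}{\frac{1645982}{109}} = 30298 \cdot \frac{109}{1645982} = \frac{1651241}{822991}$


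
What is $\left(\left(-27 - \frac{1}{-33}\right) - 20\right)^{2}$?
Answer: $\frac{2402500}{1089} \approx 2206.2$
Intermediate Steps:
$\left(\left(-27 - \frac{1}{-33}\right) - 20\right)^{2} = \left(\left(-27 - - \frac{1}{33}\right) - 20\right)^{2} = \left(\left(-27 + \frac{1}{33}\right) - 20\right)^{2} = \left(- \frac{890}{33} - 20\right)^{2} = \left(- \frac{1550}{33}\right)^{2} = \frac{2402500}{1089}$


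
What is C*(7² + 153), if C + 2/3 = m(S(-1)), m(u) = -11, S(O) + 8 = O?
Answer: -7070/3 ≈ -2356.7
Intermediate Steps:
S(O) = -8 + O
C = -35/3 (C = -⅔ - 11 = -35/3 ≈ -11.667)
C*(7² + 153) = -35*(7² + 153)/3 = -35*(49 + 153)/3 = -35/3*202 = -7070/3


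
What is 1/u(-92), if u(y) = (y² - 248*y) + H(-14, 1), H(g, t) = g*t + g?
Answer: 1/31252 ≈ 3.1998e-5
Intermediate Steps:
H(g, t) = g + g*t
u(y) = -28 + y² - 248*y (u(y) = (y² - 248*y) - 14*(1 + 1) = (y² - 248*y) - 14*2 = (y² - 248*y) - 28 = -28 + y² - 248*y)
1/u(-92) = 1/(-28 + (-92)² - 248*(-92)) = 1/(-28 + 8464 + 22816) = 1/31252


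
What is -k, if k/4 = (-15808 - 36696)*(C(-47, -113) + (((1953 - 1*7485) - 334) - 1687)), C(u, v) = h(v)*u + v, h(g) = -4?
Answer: -1570499648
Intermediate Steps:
C(u, v) = v - 4*u (C(u, v) = -4*u + v = v - 4*u)
k = 1570499648 (k = 4*((-15808 - 36696)*((-113 - 4*(-47)) + (((1953 - 1*7485) - 334) - 1687))) = 4*(-52504*((-113 + 188) + (((1953 - 7485) - 334) - 1687))) = 4*(-52504*(75 + ((-5532 - 334) - 1687))) = 4*(-52504*(75 + (-5866 - 1687))) = 4*(-52504*(75 - 7553)) = 4*(-52504*(-7478)) = 4*392624912 = 1570499648)
-k = -1*1570499648 = -1570499648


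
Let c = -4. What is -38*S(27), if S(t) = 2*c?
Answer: 304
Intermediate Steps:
S(t) = -8 (S(t) = 2*(-4) = -8)
-38*S(27) = -38*(-8) = 304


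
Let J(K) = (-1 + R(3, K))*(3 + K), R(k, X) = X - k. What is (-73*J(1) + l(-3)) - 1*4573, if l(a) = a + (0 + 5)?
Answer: -3695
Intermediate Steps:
l(a) = 5 + a (l(a) = a + 5 = 5 + a)
J(K) = (-4 + K)*(3 + K) (J(K) = (-1 + (K - 1*3))*(3 + K) = (-1 + (K - 3))*(3 + K) = (-1 + (-3 + K))*(3 + K) = (-4 + K)*(3 + K))
(-73*J(1) + l(-3)) - 1*4573 = (-73*(-12 + 1² - 1*1) + (5 - 3)) - 1*4573 = (-73*(-12 + 1 - 1) + 2) - 4573 = (-73*(-12) + 2) - 4573 = (876 + 2) - 4573 = 878 - 4573 = -3695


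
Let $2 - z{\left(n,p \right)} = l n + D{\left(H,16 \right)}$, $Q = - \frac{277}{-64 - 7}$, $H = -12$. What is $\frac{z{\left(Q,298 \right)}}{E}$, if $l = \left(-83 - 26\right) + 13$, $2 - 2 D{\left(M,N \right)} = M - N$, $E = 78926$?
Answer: $\frac{1351}{294934} \approx 0.0045807$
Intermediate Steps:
$D{\left(M,N \right)} = 1 + \frac{N}{2} - \frac{M}{2}$ ($D{\left(M,N \right)} = 1 - \frac{M - N}{2} = 1 - \left(\frac{M}{2} - \frac{N}{2}\right) = 1 + \frac{N}{2} - \frac{M}{2}$)
$l = -96$ ($l = -109 + 13 = -96$)
$Q = \frac{277}{71}$ ($Q = - \frac{277}{-71} = \left(-277\right) \left(- \frac{1}{71}\right) = \frac{277}{71} \approx 3.9014$)
$z{\left(n,p \right)} = -13 + 96 n$ ($z{\left(n,p \right)} = 2 - \left(- 96 n + \left(1 + \frac{1}{2} \cdot 16 - -6\right)\right) = 2 - \left(- 96 n + \left(1 + 8 + 6\right)\right) = 2 - \left(- 96 n + 15\right) = 2 - \left(15 - 96 n\right) = 2 + \left(-15 + 96 n\right) = -13 + 96 n$)
$\frac{z{\left(Q,298 \right)}}{E} = \frac{-13 + 96 \cdot \frac{277}{71}}{78926} = \left(-13 + \frac{26592}{71}\right) \frac{1}{78926} = \frac{25669}{71} \cdot \frac{1}{78926} = \frac{1351}{294934}$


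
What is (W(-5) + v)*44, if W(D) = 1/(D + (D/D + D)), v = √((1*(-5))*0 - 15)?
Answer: -44/9 + 44*I*√15 ≈ -4.8889 + 170.41*I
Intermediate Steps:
v = I*√15 (v = √(-5*0 - 15) = √(0 - 15) = √(-15) = I*√15 ≈ 3.873*I)
W(D) = 1/(1 + 2*D) (W(D) = 1/(D + (1 + D)) = 1/(1 + 2*D))
(W(-5) + v)*44 = (1/(1 + 2*(-5)) + I*√15)*44 = (1/(1 - 10) + I*√15)*44 = (1/(-9) + I*√15)*44 = (-⅑ + I*√15)*44 = -44/9 + 44*I*√15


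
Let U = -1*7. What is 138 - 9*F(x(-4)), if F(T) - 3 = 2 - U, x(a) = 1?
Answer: 30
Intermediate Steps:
U = -7
F(T) = 12 (F(T) = 3 + (2 - 1*(-7)) = 3 + (2 + 7) = 3 + 9 = 12)
138 - 9*F(x(-4)) = 138 - 9*12 = 138 - 108 = 30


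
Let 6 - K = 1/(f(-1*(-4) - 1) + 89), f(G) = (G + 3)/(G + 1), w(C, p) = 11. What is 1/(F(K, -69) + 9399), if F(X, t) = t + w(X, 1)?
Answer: 1/9341 ≈ 0.00010705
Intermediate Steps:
f(G) = (3 + G)/(1 + G)
K = 1084/181 (K = 6 - 1/((3 + (-1*(-4) - 1))/(1 + (-1*(-4) - 1)) + 89) = 6 - 1/((3 + (4 - 1))/(1 + (4 - 1)) + 89) = 6 - 1/((3 + 3)/(1 + 3) + 89) = 6 - 1/(6/4 + 89) = 6 - 1/((1/4)*6 + 89) = 6 - 1/(3/2 + 89) = 6 - 1/181/2 = 6 - 1*2/181 = 6 - 2/181 = 1084/181 ≈ 5.9890)
F(X, t) = 11 + t (F(X, t) = t + 11 = 11 + t)
1/(F(K, -69) + 9399) = 1/((11 - 69) + 9399) = 1/(-58 + 9399) = 1/9341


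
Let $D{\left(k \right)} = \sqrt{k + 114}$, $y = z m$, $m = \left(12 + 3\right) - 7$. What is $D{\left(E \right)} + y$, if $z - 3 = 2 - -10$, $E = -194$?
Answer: $120 + 4 i \sqrt{5} \approx 120.0 + 8.9443 i$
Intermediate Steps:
$m = 8$ ($m = 15 - 7 = 8$)
$z = 15$ ($z = 3 + \left(2 - -10\right) = 3 + \left(2 + 10\right) = 3 + 12 = 15$)
$y = 120$ ($y = 15 \cdot 8 = 120$)
$D{\left(k \right)} = \sqrt{114 + k}$
$D{\left(E \right)} + y = \sqrt{114 - 194} + 120 = \sqrt{-80} + 120 = 4 i \sqrt{5} + 120 = 120 + 4 i \sqrt{5}$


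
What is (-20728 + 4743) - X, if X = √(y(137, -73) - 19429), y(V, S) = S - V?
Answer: -15985 - I*√19639 ≈ -15985.0 - 140.14*I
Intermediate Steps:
X = I*√19639 (X = √((-73 - 1*137) - 19429) = √((-73 - 137) - 19429) = √(-210 - 19429) = √(-19639) = I*√19639 ≈ 140.14*I)
(-20728 + 4743) - X = (-20728 + 4743) - I*√19639 = -15985 - I*√19639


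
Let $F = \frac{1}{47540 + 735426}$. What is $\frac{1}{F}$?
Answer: $782966$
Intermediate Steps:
$F = \frac{1}{782966} \approx 1.2772 \cdot 10^{-6}$
$\frac{1}{F} = \frac{1}{\frac{1}{782966}} = 782966$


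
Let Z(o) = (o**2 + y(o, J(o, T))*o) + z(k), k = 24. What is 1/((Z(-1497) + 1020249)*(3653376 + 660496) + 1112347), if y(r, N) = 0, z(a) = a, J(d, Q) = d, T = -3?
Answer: 1/14068754216251 ≈ 7.1080e-14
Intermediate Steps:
Z(o) = 24 + o**2 (Z(o) = (o**2 + 0*o) + 24 = (o**2 + 0) + 24 = o**2 + 24 = 24 + o**2)
1/((Z(-1497) + 1020249)*(3653376 + 660496) + 1112347) = 1/(((24 + (-1497)**2) + 1020249)*(3653376 + 660496) + 1112347) = 1/(((24 + 2241009) + 1020249)*4313872 + 1112347) = 1/((2241033 + 1020249)*4313872 + 1112347) = 1/(3261282*4313872 + 1112347) = 1/(14068753103904 + 1112347) = 1/14068754216251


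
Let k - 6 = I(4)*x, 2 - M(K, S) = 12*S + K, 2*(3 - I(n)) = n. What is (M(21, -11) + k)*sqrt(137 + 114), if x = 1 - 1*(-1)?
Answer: 121*sqrt(251) ≈ 1917.0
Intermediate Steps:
I(n) = 3 - n/2
x = 2 (x = 1 + 1 = 2)
M(K, S) = 2 - K - 12*S (M(K, S) = 2 - (12*S + K) = 2 - (K + 12*S) = 2 + (-K - 12*S) = 2 - K - 12*S)
k = 8 (k = 6 + (3 - 1/2*4)*2 = 6 + (3 - 2)*2 = 6 + 1*2 = 6 + 2 = 8)
(M(21, -11) + k)*sqrt(137 + 114) = ((2 - 1*21 - 12*(-11)) + 8)*sqrt(137 + 114) = ((2 - 21 + 132) + 8)*sqrt(251) = (113 + 8)*sqrt(251) = 121*sqrt(251)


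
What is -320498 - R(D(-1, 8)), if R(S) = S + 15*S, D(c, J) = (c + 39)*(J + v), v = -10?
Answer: -319282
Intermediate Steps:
D(c, J) = (-10 + J)*(39 + c) (D(c, J) = (c + 39)*(J - 10) = (39 + c)*(-10 + J) = (-10 + J)*(39 + c))
R(S) = 16*S
-320498 - R(D(-1, 8)) = -320498 - 16*(-390 - 10*(-1) + 39*8 + 8*(-1)) = -320498 - 16*(-390 + 10 + 312 - 8) = -320498 - 16*(-76) = -320498 - 1*(-1216) = -320498 + 1216 = -319282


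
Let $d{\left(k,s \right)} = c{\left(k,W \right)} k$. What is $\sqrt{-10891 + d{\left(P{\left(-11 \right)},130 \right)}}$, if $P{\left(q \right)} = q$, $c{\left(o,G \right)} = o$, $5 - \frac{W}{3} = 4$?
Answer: $i \sqrt{10770} \approx 103.78 i$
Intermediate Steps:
$W = 3$ ($W = 15 - 12 = 3$)
$d{\left(k,s \right)} = k^{2}$ ($d{\left(k,s \right)} = k k = k^{2}$)
$\sqrt{-10891 + d{\left(P{\left(-11 \right)},130 \right)}} = \sqrt{-10891 + \left(-11\right)^{2}} = \sqrt{-10891 + 121} = \sqrt{-10770} = i \sqrt{10770}$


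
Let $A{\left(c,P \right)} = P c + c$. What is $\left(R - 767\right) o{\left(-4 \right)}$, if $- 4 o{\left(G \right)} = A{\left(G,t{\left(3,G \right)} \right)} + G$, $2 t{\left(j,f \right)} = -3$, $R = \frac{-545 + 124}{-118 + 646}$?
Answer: $- \frac{405397}{1056} \approx -383.9$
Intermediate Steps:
$R = - \frac{421}{528} \approx -0.79735$
$t{\left(j,f \right)} = - \frac{3}{2}$ ($t{\left(j,f \right)} = \frac{1}{2} \left(-3\right) = - \frac{3}{2}$)
$A{\left(c,P \right)} = c + P c$
$o{\left(G \right)} = - \frac{G}{8}$ ($o{\left(G \right)} = - \frac{G \left(1 - \frac{3}{2}\right) + G}{4} = - \frac{G \left(- \frac{1}{2}\right) + G}{4} = - \frac{- \frac{G}{2} + G}{4} = - \frac{\frac{1}{2} G}{4} = - \frac{G}{8}$)
$\left(R - 767\right) o{\left(-4 \right)} = \left(- \frac{421}{528} - 767\right) \left(\left(- \frac{1}{8}\right) \left(-4\right)\right) = \left(- \frac{405397}{528}\right) \frac{1}{2} = - \frac{405397}{1056}$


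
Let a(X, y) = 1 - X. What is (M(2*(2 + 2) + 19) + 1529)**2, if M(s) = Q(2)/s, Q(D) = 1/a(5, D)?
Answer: 27268247161/11664 ≈ 2.3378e+6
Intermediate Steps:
Q(D) = -1/4 (Q(D) = 1/(1 - 1*5) = 1/(1 - 5) = 1/(-4) = -1/4)
M(s) = -1/(4*s)
(M(2*(2 + 2) + 19) + 1529)**2 = (-1/(4*(2*(2 + 2) + 19)) + 1529)**2 = (-1/(4*(2*4 + 19)) + 1529)**2 = (-1/(4*(8 + 19)) + 1529)**2 = (-1/4/27 + 1529)**2 = (-1/4*1/27 + 1529)**2 = (-1/108 + 1529)**2 = (165131/108)**2 = 27268247161/11664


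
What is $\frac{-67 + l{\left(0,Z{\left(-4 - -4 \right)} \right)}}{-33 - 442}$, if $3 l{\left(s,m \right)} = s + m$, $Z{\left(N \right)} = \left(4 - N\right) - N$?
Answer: $\frac{197}{1425} \approx 0.13825$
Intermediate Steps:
$Z{\left(N \right)} = 4 - 2 N$
$l{\left(s,m \right)} = \frac{m}{3} + \frac{s}{3}$ ($l{\left(s,m \right)} = \frac{s + m}{3} = \frac{m + s}{3} = \frac{m}{3} + \frac{s}{3}$)
$\frac{-67 + l{\left(0,Z{\left(-4 - -4 \right)} \right)}}{-33 - 442} = \frac{-67 + \left(\frac{4 - 2 \left(-4 - -4\right)}{3} + \frac{1}{3} \cdot 0\right)}{-33 - 442} = \frac{-67 + \left(\frac{4 - 2 \left(-4 + 4\right)}{3} + 0\right)}{-475} = \left(-67 + \left(\frac{4 - 0}{3} + 0\right)\right) \left(- \frac{1}{475}\right) = \left(-67 + \left(\frac{4 + 0}{3} + 0\right)\right) \left(- \frac{1}{475}\right) = \left(-67 + \left(\frac{1}{3} \cdot 4 + 0\right)\right) \left(- \frac{1}{475}\right) = \left(-67 + \left(\frac{4}{3} + 0\right)\right) \left(- \frac{1}{475}\right) = \left(-67 + \frac{4}{3}\right) \left(- \frac{1}{475}\right) = \left(- \frac{197}{3}\right) \left(- \frac{1}{475}\right) = \frac{197}{1425}$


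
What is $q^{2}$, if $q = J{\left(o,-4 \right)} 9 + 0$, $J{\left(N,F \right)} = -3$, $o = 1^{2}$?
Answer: $729$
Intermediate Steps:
$o = 1$
$q = -27$ ($q = \left(-3\right) 9 + 0 = -27 + 0 = -27$)
$q^{2} = \left(-27\right)^{2} = 729$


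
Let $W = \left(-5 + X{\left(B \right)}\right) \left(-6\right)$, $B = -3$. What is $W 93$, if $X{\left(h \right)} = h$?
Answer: $4464$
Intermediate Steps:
$W = 48$ ($W = \left(-5 - 3\right) \left(-6\right) = \left(-8\right) \left(-6\right) = 48$)
$W 93 = 48 \cdot 93 = 4464$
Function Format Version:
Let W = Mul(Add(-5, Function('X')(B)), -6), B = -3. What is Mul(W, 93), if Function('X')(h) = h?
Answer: 4464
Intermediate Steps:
W = 48 (W = Mul(Add(-5, -3), -6) = Mul(-8, -6) = 48)
Mul(W, 93) = Mul(48, 93) = 4464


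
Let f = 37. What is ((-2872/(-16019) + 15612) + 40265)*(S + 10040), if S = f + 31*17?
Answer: 9491603657140/16019 ≈ 5.9252e+8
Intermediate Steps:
S = 564 (S = 37 + 31*17 = 37 + 527 = 564)
((-2872/(-16019) + 15612) + 40265)*(S + 10040) = ((-2872/(-16019) + 15612) + 40265)*(564 + 10040) = ((-2872*(-1/16019) + 15612) + 40265)*10604 = ((2872/16019 + 15612) + 40265)*10604 = (250091500/16019 + 40265)*10604 = (895096535/16019)*10604 = 9491603657140/16019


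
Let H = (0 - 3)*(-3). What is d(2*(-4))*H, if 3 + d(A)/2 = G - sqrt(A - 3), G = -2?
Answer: -90 - 18*I*sqrt(11) ≈ -90.0 - 59.699*I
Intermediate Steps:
H = 9 (H = -3*(-3) = 9)
d(A) = -10 - 2*sqrt(-3 + A) (d(A) = -6 + 2*(-2 - sqrt(A - 3)) = -6 + 2*(-2 - sqrt(-3 + A)) = -6 + (-4 - 2*sqrt(-3 + A)) = -10 - 2*sqrt(-3 + A))
d(2*(-4))*H = (-10 - 2*sqrt(-3 + 2*(-4)))*9 = (-10 - 2*sqrt(-3 - 8))*9 = (-10 - 2*I*sqrt(11))*9 = -90 - 18*I*sqrt(11)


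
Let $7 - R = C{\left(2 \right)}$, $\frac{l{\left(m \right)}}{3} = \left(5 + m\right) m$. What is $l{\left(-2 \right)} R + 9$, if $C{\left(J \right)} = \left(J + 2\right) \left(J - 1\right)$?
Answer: $-45$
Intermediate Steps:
$l{\left(m \right)} = 3 m \left(5 + m\right)$ ($l{\left(m \right)} = 3 \left(5 + m\right) m = 3 m \left(5 + m\right)$)
$C{\left(J \right)} = \left(-1 + J\right) \left(2 + J\right)$ ($C{\left(J \right)} = \left(2 + J\right) \left(-1 + J\right) = \left(-1 + J\right) \left(2 + J\right)$)
$R = 3$ ($R = 7 - \left(-2 + 2 + 2^{2}\right) = 7 - \left(-2 + 2 + 4\right) = 7 - 4 = 3$)
$l{\left(-2 \right)} R + 9 = 3 \left(-2\right) \left(5 - 2\right) 3 + 9 = 3 \left(-2\right) 3 \cdot 3 + 9 = \left(-18\right) 3 + 9 = -54 + 9 = -45$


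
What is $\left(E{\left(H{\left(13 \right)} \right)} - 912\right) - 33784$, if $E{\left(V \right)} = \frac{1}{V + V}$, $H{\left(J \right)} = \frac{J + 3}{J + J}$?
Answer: $- \frac{555123}{16} \approx -34695.0$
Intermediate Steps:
$H{\left(J \right)} = \frac{3 + J}{2 J}$
$E{\left(V \right)} = \frac{1}{2 V}$
$\left(E{\left(H{\left(13 \right)} \right)} - 912\right) - 33784 = \left(\frac{1}{2 \frac{3 + 13}{2 \cdot 13}} - 912\right) - 33784 = \left(\frac{1}{2 \cdot \frac{1}{2} \cdot \frac{1}{13} \cdot 16} - 912\right) - 33784 = \left(\frac{1}{2 \cdot \frac{8}{13}} - 912\right) - 33784 = \left(\frac{1}{2} \cdot \frac{13}{8} - 912\right) - 33784 = \left(\frac{13}{16} - 912\right) - 33784 = - \frac{14579}{16} - 33784 = - \frac{555123}{16}$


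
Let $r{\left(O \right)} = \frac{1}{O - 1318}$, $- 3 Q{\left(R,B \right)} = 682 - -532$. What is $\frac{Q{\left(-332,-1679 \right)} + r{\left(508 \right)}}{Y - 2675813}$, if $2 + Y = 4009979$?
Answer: $- \frac{327781}{1080672840} \approx -0.00030331$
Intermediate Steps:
$Y = 4009977$ ($Y = -2 + 4009979 = 4009977$)
$Q{\left(R,B \right)} = - \frac{1214}{3}$ ($Q{\left(R,B \right)} = - \frac{682 - -532}{3} = - \frac{682 + 532}{3} = \left(- \frac{1}{3}\right) 1214 = - \frac{1214}{3}$)
$r{\left(O \right)} = \frac{1}{-1318 + O}$
$\frac{Q{\left(-332,-1679 \right)} + r{\left(508 \right)}}{Y - 2675813} = \frac{- \frac{1214}{3} + \frac{1}{-1318 + 508}}{4009977 - 2675813} = \frac{- \frac{1214}{3} + \frac{1}{-810}}{1334164} = \left(- \frac{1214}{3} - \frac{1}{810}\right) \frac{1}{1334164} = \left(- \frac{327781}{810}\right) \frac{1}{1334164} = - \frac{327781}{1080672840}$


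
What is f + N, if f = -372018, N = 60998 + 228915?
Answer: -82105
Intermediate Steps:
N = 289913
f + N = -372018 + 289913 = -82105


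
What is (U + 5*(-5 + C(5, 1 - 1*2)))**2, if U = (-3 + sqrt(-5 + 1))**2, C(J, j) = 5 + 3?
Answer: 256 - 480*I ≈ 256.0 - 480.0*I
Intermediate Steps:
C(J, j) = 8
U = (-3 + 2*I)**2 (U = (-3 + sqrt(-4))**2 = (-3 + 2*I)**2 ≈ 5.0 - 12.0*I)
(U + 5*(-5 + C(5, 1 - 1*2)))**2 = ((5 - 12*I) + 5*(-5 + 8))**2 = ((5 - 12*I) + 5*3)**2 = ((5 - 12*I) + 15)**2 = (20 - 12*I)**2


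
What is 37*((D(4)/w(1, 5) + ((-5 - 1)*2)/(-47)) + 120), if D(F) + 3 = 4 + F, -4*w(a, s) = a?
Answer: 174344/47 ≈ 3709.4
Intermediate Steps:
w(a, s) = -a/4
D(F) = 1 + F (D(F) = -3 + (4 + F) = 1 + F)
37*((D(4)/w(1, 5) + ((-5 - 1)*2)/(-47)) + 120) = 37*(((1 + 4)/((-1/4*1)) + ((-5 - 1)*2)/(-47)) + 120) = 37*((5/(-1/4) - 6*2*(-1/47)) + 120) = 37*((5*(-4) - 12*(-1/47)) + 120) = 37*((-20 + 12/47) + 120) = 37*(-928/47 + 120) = 37*(4712/47) = 174344/47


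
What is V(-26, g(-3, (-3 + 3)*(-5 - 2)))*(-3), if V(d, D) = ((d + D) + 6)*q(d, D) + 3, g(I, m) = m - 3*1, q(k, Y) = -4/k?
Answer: 21/13 ≈ 1.6154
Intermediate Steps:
g(I, m) = -3 + m (g(I, m) = m - 3 = -3 + m)
V(d, D) = 3 - 4*(6 + D + d)/d (V(d, D) = ((d + D) + 6)*(-4/d) + 3 = ((D + d) + 6)*(-4/d) + 3 = (6 + D + d)*(-4/d) + 3 = -4*(6 + D + d)/d + 3 = 3 - 4*(6 + D + d)/d)
V(-26, g(-3, (-3 + 3)*(-5 - 2)))*(-3) = ((-24 - 1*(-26) - 4*(-3 + (-3 + 3)*(-5 - 2)))/(-26))*(-3) = -(-24 + 26 - 4*(-3 + 0*(-7)))/26*(-3) = -(-24 + 26 - 4*(-3 + 0))/26*(-3) = -(-24 + 26 - 4*(-3))/26*(-3) = -(-24 + 26 + 12)/26*(-3) = -1/26*14*(-3) = -7/13*(-3) = 21/13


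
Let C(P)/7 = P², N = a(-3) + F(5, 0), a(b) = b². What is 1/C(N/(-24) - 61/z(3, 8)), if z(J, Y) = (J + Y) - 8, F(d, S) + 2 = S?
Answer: 64/190575 ≈ 0.00033583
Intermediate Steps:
F(d, S) = -2 + S
z(J, Y) = -8 + J + Y
N = 7 (N = (-3)² + (-2 + 0) = 9 - 2 = 7)
C(P) = 7*P²
1/C(N/(-24) - 61/z(3, 8)) = 1/(7*(7/(-24) - 61/(-8 + 3 + 8))²) = 1/(7*(7*(-1/24) - 61/3)²) = 1/(7*(-7/24 - 61*⅓)²) = 1/(7*(-7/24 - 61/3)²) = 1/(7*(-165/8)²) = 1/(7*(27225/64)) = 1/(190575/64) = 64/190575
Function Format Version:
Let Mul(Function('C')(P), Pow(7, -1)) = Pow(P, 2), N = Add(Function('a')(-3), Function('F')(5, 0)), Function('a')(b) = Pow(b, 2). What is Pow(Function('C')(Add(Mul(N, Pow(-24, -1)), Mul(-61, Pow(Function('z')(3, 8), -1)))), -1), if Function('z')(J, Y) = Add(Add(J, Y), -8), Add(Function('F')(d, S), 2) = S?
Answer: Rational(64, 190575) ≈ 0.00033583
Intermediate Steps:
Function('F')(d, S) = Add(-2, S)
Function('z')(J, Y) = Add(-8, J, Y)
N = 7 (N = Add(Pow(-3, 2), Add(-2, 0)) = Add(9, -2) = 7)
Function('C')(P) = Mul(7, Pow(P, 2))
Pow(Function('C')(Add(Mul(N, Pow(-24, -1)), Mul(-61, Pow(Function('z')(3, 8), -1)))), -1) = Pow(Mul(7, Pow(Add(Mul(7, Pow(-24, -1)), Mul(-61, Pow(Add(-8, 3, 8), -1))), 2)), -1) = Pow(Mul(7, Pow(Add(Mul(7, Rational(-1, 24)), Mul(-61, Pow(3, -1))), 2)), -1) = Pow(Mul(7, Pow(Add(Rational(-7, 24), Mul(-61, Rational(1, 3))), 2)), -1) = Pow(Mul(7, Pow(Add(Rational(-7, 24), Rational(-61, 3)), 2)), -1) = Pow(Mul(7, Pow(Rational(-165, 8), 2)), -1) = Pow(Mul(7, Rational(27225, 64)), -1) = Pow(Rational(190575, 64), -1) = Rational(64, 190575)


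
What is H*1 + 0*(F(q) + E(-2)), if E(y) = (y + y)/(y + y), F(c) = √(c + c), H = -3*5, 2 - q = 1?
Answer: -15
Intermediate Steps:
q = 1 (q = 2 - 1*1 = 2 - 1 = 1)
H = -15
F(c) = √2*√c (F(c) = √(2*c) = √2*√c)
E(y) = 1 (E(y) = (2*y)/((2*y)) = (2*y)*(1/(2*y)) = 1)
H*1 + 0*(F(q) + E(-2)) = -15*1 + 0*(√2*√1 + 1) = -15 + 0*(√2*1 + 1) = -15 + 0*(√2 + 1) = -15 + 0*(1 + √2) = -15 + 0 = -15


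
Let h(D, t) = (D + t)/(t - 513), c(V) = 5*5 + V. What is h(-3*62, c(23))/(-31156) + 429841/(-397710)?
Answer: -51894946376/48015329445 ≈ -1.0808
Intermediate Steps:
c(V) = 25 + V
h(D, t) = (D + t)/(-513 + t)
h(-3*62, c(23))/(-31156) + 429841/(-397710) = ((-3*62 + (25 + 23))/(-513 + (25 + 23)))/(-31156) + 429841/(-397710) = ((-186 + 48)/(-513 + 48))*(-1/31156) + 429841*(-1/397710) = (-138/(-465))*(-1/31156) - 429841/397710 = -1/465*(-138)*(-1/31156) - 429841/397710 = (46/155)*(-1/31156) - 429841/397710 = -23/2414590 - 429841/397710 = -51894946376/48015329445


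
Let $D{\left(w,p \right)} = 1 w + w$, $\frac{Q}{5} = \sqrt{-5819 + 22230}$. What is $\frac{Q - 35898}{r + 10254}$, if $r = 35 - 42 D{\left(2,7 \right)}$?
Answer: $- \frac{35898}{10121} + \frac{5 \sqrt{16411}}{10121} \approx -3.4836$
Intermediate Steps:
$Q = 5 \sqrt{16411}$ ($Q = 5 \sqrt{-5819 + 22230} = 5 \sqrt{16411} \approx 640.53$)
$D{\left(w,p \right)} = 2 w$ ($D{\left(w,p \right)} = w + w = 2 w$)
$r = -133$ ($r = 35 - 42 \cdot 2 \cdot 2 = 35 - 168 = -133$)
$\frac{Q - 35898}{r + 10254} = \frac{5 \sqrt{16411} - 35898}{-133 + 10254} = \frac{-35898 + 5 \sqrt{16411}}{10121} = \left(-35898 + 5 \sqrt{16411}\right) \frac{1}{10121} = - \frac{35898}{10121} + \frac{5 \sqrt{16411}}{10121}$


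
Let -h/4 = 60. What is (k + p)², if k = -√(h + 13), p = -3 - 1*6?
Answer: (9 + I*√227)² ≈ -146.0 + 271.2*I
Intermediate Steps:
h = -240 (h = -4*60 = -240)
p = -9 (p = -3 - 6 = -9)
k = -I*√227 (k = -√(-240 + 13) = -√(-227) = -I*√227 ≈ -15.067*I)
(k + p)² = (-I*√227 - 9)² = (-9 - I*√227)²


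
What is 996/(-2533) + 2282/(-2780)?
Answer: -4274593/3520870 ≈ -1.2141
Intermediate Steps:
996/(-2533) + 2282/(-2780) = 996*(-1/2533) + 2282*(-1/2780) = -996/2533 - 1141/1390 = -4274593/3520870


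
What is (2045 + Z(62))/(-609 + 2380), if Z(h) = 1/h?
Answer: 18113/15686 ≈ 1.1547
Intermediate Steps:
(2045 + Z(62))/(-609 + 2380) = (2045 + 1/62)/(-609 + 2380) = (2045 + 1/62)/1771 = (126791/62)*(1/1771) = 18113/15686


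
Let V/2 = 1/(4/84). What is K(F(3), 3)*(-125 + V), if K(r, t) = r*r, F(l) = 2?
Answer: -332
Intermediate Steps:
K(r, t) = r**2
V = 42 (V = 2/((4/84)) = 2/((4*(1/84))) = 2/(1/21) = 2*21 = 42)
K(F(3), 3)*(-125 + V) = 2**2*(-125 + 42) = 4*(-83) = -332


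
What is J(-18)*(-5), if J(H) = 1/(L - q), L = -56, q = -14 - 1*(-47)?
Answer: 5/89 ≈ 0.056180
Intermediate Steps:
q = 33 (q = -14 + 47 = 33)
J(H) = -1/89 (J(H) = 1/(-56 - 1*33) = 1/(-56 - 33) = 1/(-89) = -1/89)
J(-18)*(-5) = -1/89*(-5) = 5/89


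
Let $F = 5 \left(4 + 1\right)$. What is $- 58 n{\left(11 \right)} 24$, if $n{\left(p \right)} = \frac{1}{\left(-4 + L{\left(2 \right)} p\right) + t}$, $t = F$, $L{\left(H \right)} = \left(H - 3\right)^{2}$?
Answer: $- \frac{87}{2} \approx -43.5$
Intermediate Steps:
$F = 25$ ($F = 5 \cdot 5 = 25$)
$L{\left(H \right)} = \left(-3 + H\right)^{2}$
$t = 25$
$n{\left(p \right)} = \frac{1}{21 + p}$ ($n{\left(p \right)} = \frac{1}{\left(-4 + \left(-3 + 2\right)^{2} p\right) + 25} = \frac{1}{\left(-4 + \left(-1\right)^{2} p\right) + 25} = \frac{1}{\left(-4 + 1 p\right) + 25} = \frac{1}{\left(-4 + p\right) + 25} = \frac{1}{21 + p}$)
$- 58 n{\left(11 \right)} 24 = - \frac{58}{21 + 11} \cdot 24 = - \frac{58}{32} \cdot 24 = \left(-58\right) \frac{1}{32} \cdot 24 = \left(- \frac{29}{16}\right) 24 = - \frac{87}{2}$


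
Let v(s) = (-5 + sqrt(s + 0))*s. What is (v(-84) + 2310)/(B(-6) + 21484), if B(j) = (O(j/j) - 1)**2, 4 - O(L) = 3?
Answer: 1365/10742 - 42*I*sqrt(21)/5371 ≈ 0.12707 - 0.035835*I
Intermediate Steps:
v(s) = s*(-5 + sqrt(s)) (v(s) = (-5 + sqrt(s))*s = s*(-5 + sqrt(s)))
O(L) = 1 (O(L) = 4 - 1*3 = 4 - 3 = 1)
B(j) = 0 (B(j) = (1 - 1)**2 = 0**2 = 0)
(v(-84) + 2310)/(B(-6) + 21484) = (((-84)**(3/2) - 5*(-84)) + 2310)/(0 + 21484) = ((-168*I*sqrt(21) + 420) + 2310)/21484 = ((420 - 168*I*sqrt(21)) + 2310)*(1/21484) = (2730 - 168*I*sqrt(21))*(1/21484) = 1365/10742 - 42*I*sqrt(21)/5371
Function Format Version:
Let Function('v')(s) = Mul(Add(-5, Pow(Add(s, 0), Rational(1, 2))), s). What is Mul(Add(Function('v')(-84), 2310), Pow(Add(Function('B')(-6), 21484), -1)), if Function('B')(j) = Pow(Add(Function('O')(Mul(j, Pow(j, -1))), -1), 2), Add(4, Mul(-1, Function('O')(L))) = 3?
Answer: Add(Rational(1365, 10742), Mul(Rational(-42, 5371), I, Pow(21, Rational(1, 2)))) ≈ Add(0.12707, Mul(-0.035835, I))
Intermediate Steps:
Function('v')(s) = Mul(s, Add(-5, Pow(s, Rational(1, 2)))) (Function('v')(s) = Mul(Add(-5, Pow(s, Rational(1, 2))), s) = Mul(s, Add(-5, Pow(s, Rational(1, 2)))))
Function('O')(L) = 1 (Function('O')(L) = Add(4, Mul(-1, 3)) = Add(4, -3) = 1)
Function('B')(j) = 0 (Function('B')(j) = Pow(Add(1, -1), 2) = Pow(0, 2) = 0)
Mul(Add(Function('v')(-84), 2310), Pow(Add(Function('B')(-6), 21484), -1)) = Mul(Add(Add(Pow(-84, Rational(3, 2)), Mul(-5, -84)), 2310), Pow(Add(0, 21484), -1)) = Mul(Add(Add(Mul(-168, I, Pow(21, Rational(1, 2))), 420), 2310), Pow(21484, -1)) = Mul(Add(Add(420, Mul(-168, I, Pow(21, Rational(1, 2)))), 2310), Rational(1, 21484)) = Mul(Add(2730, Mul(-168, I, Pow(21, Rational(1, 2)))), Rational(1, 21484)) = Add(Rational(1365, 10742), Mul(Rational(-42, 5371), I, Pow(21, Rational(1, 2))))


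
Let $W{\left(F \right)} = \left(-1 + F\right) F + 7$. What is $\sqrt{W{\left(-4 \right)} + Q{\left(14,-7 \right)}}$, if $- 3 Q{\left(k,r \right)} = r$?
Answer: $\frac{2 \sqrt{66}}{3} \approx 5.416$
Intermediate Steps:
$Q{\left(k,r \right)} = - \frac{r}{3}$
$W{\left(F \right)} = 7 + F \left(-1 + F\right)$ ($W{\left(F \right)} = F \left(-1 + F\right) + 7 = 7 + F \left(-1 + F\right)$)
$\sqrt{W{\left(-4 \right)} + Q{\left(14,-7 \right)}} = \sqrt{\left(7 + \left(-4\right)^{2} - -4\right) - - \frac{7}{3}} = \sqrt{\left(7 + 16 + 4\right) + \frac{7}{3}} = \sqrt{27 + \frac{7}{3}} = \sqrt{\frac{88}{3}} = \frac{2 \sqrt{66}}{3}$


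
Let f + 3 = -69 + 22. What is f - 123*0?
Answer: -50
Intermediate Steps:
f = -50 (f = -3 + (-69 + 22) = -3 - 47 = -50)
f - 123*0 = -50 - 123*0 = -50 + 0 = -50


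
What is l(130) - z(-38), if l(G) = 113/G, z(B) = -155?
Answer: 20263/130 ≈ 155.87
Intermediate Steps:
l(130) - z(-38) = 113/130 - 1*(-155) = 113*(1/130) + 155 = 113/130 + 155 = 20263/130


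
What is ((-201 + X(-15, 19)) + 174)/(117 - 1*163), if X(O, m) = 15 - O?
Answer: -3/46 ≈ -0.065217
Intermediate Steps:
((-201 + X(-15, 19)) + 174)/(117 - 1*163) = ((-201 + (15 - 1*(-15))) + 174)/(117 - 1*163) = ((-201 + (15 + 15)) + 174)/(117 - 163) = ((-201 + 30) + 174)/(-46) = (-171 + 174)*(-1/46) = 3*(-1/46) = -3/46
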